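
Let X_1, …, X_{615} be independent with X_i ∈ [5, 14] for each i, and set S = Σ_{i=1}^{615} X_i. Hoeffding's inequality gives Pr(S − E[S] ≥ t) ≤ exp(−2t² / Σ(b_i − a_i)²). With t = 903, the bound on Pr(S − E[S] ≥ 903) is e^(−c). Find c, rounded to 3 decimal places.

Σ(b_i − a_i)² = 615·(9)² = 49815.
c = 2t²/49815 = 2·903²/49815 = 32.7375.

32.737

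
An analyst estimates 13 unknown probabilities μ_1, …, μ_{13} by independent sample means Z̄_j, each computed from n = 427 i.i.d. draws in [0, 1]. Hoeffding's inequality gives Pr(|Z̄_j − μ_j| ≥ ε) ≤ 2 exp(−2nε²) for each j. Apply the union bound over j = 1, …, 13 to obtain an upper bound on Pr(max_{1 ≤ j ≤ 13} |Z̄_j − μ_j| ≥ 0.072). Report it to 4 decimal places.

0.3107

Per-experiment Hoeffding bound: 2·exp(−2·427·0.072²) = 2·exp(−4.42714) = 0.023897.
Union bound over 13 events: 13·0.023897 = 0.31067.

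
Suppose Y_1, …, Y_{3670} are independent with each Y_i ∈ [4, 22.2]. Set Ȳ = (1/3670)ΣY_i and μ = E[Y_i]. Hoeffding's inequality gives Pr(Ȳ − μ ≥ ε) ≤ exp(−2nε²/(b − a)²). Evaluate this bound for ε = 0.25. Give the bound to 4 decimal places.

Exponent: 2nε²/(b − a)² = 2·3670·0.25² / 18.2² = 1.38495.
Bound = exp(−1.38495) = 0.25034.

0.2503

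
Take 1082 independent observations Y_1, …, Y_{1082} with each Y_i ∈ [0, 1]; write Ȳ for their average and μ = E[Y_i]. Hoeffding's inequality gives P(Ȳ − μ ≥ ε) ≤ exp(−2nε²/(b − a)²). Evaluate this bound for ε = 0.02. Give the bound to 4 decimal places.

Exponent: 2nε²/(b − a)² = 2·1082·0.02² / 1² = 0.86560.
Bound = exp(−0.86560) = 0.42080.

0.4208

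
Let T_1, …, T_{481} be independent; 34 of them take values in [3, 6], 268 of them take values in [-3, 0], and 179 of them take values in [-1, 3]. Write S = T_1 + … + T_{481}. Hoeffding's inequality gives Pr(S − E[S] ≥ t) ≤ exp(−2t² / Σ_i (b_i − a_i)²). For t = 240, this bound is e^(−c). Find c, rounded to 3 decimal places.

Σ(b_i − a_i)² = 34·3² + 268·3² + 179·4² = 5582.
c = 2t² / 5582 = 2·240² / 5582 = 20.6378.

20.638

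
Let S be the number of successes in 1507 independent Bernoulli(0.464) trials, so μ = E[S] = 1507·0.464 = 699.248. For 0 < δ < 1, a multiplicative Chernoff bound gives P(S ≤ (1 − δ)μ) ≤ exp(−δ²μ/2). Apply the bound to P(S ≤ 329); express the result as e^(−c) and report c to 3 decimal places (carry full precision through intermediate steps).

98.022

Write 329 = (1 − δ)μ, so δ = 1 − 329/699.248 = 0.5294945…
Then the exponent is δ²μ/2 = (μ − 329)²/(2μ) = 98.022148.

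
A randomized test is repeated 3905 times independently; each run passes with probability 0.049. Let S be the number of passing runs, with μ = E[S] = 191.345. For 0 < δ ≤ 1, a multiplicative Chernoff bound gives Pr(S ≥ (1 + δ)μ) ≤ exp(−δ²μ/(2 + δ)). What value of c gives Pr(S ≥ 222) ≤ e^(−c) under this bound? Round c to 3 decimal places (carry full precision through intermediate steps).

Write 222 = (1 + δ)μ, so δ = 222/191.345 − 1 = 0.160208…
Then the exponent is δ²μ/(2 + δ) = (222 − μ)² / (μ·(2 + δ)) = 2.273474.

2.273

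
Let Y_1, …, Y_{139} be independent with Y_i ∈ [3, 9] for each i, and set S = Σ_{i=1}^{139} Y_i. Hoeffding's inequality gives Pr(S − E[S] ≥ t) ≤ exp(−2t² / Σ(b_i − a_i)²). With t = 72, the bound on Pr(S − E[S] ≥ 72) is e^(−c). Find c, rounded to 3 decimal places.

Σ(b_i − a_i)² = 139·(6)² = 5004.
c = 2t²/5004 = 2·72²/5004 = 2.0719.

2.072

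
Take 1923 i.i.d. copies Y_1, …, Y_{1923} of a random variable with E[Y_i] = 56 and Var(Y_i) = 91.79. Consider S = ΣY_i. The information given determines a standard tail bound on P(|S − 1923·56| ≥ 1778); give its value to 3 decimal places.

With mean and variance of each term known, Chebyshev's inequality bounds the deviation of the sum (or sample mean).
Var(S) = n·Var(Y_i) = 1923·91.79 = 176512.17.
Chebyshev: P(|S − 1923·56| ≥ 1778) ≤ Var(S)/1778² = 176512.17/3161284 = 0.0558.

0.056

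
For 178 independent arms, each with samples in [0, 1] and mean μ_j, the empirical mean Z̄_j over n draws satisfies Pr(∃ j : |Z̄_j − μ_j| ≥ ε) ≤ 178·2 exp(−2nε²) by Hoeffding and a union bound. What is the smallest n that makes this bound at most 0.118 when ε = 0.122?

Need 2·178·exp(−2nε²) ≤ 0.118, i.e. exp(−2nε²) ≤ 0.118/356.
So 2nε² ≥ ln(356/0.118) = 8.012001.
Hence n ≥ 8.012001/(2·0.122²) = 269.148.
The smallest integer n is 270.

270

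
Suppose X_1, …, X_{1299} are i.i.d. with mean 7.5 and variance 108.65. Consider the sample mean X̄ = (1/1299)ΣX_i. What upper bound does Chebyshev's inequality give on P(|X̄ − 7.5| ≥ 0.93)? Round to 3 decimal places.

Var(X̄) = Var(X_i)/n = 108.65/1299 = 0.083641.
Chebyshev: P(|X̄ − 7.5| ≥ 0.93) ≤ Var(X̄)/(0.93)² = 108.65/(1299·0.93²) = 0.0967.

0.097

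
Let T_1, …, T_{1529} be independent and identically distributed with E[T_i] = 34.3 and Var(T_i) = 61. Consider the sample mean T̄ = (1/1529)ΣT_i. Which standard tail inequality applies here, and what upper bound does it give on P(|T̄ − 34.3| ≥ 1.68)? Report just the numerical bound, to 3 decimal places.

0.014

With mean and variance of each term known, Chebyshev's inequality bounds the deviation of the sum (or sample mean).
Var(T̄) = Var(T_i)/n = 61/1529 = 0.039895.
Chebyshev: P(|T̄ − 34.3| ≥ 1.68) ≤ Var(T̄)/(1.68)² = 61/(1529·1.68²) = 0.0141.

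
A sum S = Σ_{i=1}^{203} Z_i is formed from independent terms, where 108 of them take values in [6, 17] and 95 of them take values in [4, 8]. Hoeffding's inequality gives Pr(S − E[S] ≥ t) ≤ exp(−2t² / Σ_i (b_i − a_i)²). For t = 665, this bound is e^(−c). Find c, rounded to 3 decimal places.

60.629

Σ(b_i − a_i)² = 108·11² + 95·4² = 14588.
c = 2t² / 14588 = 2·665² / 14588 = 60.6286.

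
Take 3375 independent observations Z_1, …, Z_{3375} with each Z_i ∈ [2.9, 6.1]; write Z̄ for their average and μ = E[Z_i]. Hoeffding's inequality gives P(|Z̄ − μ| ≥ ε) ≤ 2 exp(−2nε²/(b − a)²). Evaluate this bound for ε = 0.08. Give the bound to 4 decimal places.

Exponent: 2nε²/(b − a)² = 2·3375·0.08² / 3.2² = 4.21875.
Bound = 2·exp(−4.21875) = 0.02943.

0.0294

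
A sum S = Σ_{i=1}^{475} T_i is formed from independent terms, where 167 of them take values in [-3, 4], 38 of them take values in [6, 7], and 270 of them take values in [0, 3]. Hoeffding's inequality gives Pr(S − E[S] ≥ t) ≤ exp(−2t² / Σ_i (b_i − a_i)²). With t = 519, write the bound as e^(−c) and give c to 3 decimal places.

50.579

Σ(b_i − a_i)² = 167·7² + 38·1² + 270·3² = 10651.
c = 2t² / 10651 = 2·519² / 10651 = 50.5795.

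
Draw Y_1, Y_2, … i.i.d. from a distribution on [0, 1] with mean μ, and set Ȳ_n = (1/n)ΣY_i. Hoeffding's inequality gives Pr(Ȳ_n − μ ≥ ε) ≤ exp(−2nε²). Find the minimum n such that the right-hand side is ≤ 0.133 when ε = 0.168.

36

Require exp(−2nε²) ≤ 0.133, i.e. 2nε² ≥ ln(1/0.133) = 2.017406.
So n ≥ 2.017406 / (2·0.168²) = 35.739.
The smallest integer n is 36.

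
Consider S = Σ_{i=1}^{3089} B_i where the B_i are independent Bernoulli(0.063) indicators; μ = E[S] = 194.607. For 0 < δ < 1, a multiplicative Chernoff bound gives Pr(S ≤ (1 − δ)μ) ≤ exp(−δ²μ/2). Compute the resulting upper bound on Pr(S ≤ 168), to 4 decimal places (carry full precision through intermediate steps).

0.1622

Write 168 = (1 − δ)μ, so δ = 1 − 168/194.607 = 0.1367217…
Then the exponent is δ²μ/2 = (μ − 168)²/(2μ) = 1.818877.
Bound = exp(−1.818877) = 0.16221.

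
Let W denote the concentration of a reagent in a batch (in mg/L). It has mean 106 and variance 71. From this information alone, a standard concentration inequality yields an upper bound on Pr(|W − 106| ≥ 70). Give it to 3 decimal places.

0.014

Mean and variance are known, so Chebyshev's inequality applies.
Chebyshev: Pr(|W − μ| ≥ t) ≤ Var(W)/t².
Bound = 71 / 4900 = 0.0145.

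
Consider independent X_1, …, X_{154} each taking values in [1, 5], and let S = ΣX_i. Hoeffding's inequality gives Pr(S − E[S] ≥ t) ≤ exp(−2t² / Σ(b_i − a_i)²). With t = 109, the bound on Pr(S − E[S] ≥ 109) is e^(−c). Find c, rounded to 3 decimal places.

Σ(b_i − a_i)² = 154·(4)² = 2464.
c = 2t²/2464 = 2·109²/2464 = 9.6437.

9.644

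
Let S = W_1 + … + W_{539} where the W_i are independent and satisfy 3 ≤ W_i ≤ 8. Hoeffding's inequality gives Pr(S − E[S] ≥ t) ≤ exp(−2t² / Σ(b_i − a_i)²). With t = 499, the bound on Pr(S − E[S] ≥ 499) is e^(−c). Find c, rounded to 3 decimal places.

36.957

Σ(b_i − a_i)² = 539·(5)² = 13475.
c = 2t²/13475 = 2·499²/13475 = 36.9575.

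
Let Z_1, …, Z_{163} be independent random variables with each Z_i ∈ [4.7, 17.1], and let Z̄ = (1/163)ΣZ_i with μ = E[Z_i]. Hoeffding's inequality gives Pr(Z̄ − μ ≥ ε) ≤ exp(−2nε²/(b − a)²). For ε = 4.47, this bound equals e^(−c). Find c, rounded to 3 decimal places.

42.363

c = 2nε²/(b − a)² = 2·163·4.47² / 12.4² = 42.3633.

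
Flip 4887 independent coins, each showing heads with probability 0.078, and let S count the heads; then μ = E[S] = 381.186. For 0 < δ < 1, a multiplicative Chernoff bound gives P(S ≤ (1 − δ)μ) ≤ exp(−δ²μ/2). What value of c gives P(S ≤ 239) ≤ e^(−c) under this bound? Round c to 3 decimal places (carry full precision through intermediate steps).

26.518

Write 239 = (1 − δ)μ, so δ = 1 − 239/381.186 = 0.3730095…
Then the exponent is δ²μ/2 = (μ − 239)²/(2μ) = 26.518365.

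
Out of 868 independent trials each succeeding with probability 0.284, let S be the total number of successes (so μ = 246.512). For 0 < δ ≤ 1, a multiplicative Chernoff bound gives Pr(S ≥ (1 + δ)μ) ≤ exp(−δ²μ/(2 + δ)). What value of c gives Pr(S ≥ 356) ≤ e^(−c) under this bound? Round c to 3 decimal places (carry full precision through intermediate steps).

19.896

Write 356 = (1 + δ)μ, so δ = 356/246.512 − 1 = 0.4441488…
Then the exponent is δ²μ/(2 + δ) = (356 − μ)² / (μ·(2 + δ)) = 19.896072.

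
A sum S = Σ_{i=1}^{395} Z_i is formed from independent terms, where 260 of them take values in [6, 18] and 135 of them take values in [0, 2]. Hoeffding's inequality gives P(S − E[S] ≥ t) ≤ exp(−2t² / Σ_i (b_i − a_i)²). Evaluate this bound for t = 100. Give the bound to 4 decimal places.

0.5906

Σ(b_i − a_i)² = 260·12² + 135·2² = 37980.
Exponent = 2·100² / 37980 = 0.52659.
Bound = exp(−0.52659) = 0.59061.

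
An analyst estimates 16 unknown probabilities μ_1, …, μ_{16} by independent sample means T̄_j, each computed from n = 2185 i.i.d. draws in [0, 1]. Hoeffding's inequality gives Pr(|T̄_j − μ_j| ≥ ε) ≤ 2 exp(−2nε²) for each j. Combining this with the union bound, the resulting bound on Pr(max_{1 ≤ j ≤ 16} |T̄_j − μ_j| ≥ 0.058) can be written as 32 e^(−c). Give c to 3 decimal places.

Union bound over the 16 events: Pr(max_{1 ≤ j ≤ 16} |T̄_j − μ_j| ≥ 0.058) ≤ 16·2·exp(−2nε²) = 32 exp(−2·2185·0.058²).
So c = 2·2185·0.058² = 14.7007.

14.701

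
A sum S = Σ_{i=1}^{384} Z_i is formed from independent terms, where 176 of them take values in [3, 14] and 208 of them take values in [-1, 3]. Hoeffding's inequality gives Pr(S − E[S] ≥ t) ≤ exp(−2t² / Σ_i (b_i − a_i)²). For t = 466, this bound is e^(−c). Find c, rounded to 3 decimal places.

Σ(b_i − a_i)² = 176·11² + 208·4² = 24624.
c = 2t² / 24624 = 2·466² / 24624 = 17.6378.

17.638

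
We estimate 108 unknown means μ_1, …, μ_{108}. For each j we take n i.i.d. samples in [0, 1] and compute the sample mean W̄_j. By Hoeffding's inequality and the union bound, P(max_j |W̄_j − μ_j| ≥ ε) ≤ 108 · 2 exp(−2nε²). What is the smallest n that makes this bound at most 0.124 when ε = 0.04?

Need 2·108·exp(−2nε²) ≤ 0.124, i.e. exp(−2nε²) ≤ 0.124/216.
So 2nε² ≥ ln(216/0.124) = 7.462752.
Hence n ≥ 7.462752/(2·0.04²) = 2332.110.
The smallest integer n is 2333.

2333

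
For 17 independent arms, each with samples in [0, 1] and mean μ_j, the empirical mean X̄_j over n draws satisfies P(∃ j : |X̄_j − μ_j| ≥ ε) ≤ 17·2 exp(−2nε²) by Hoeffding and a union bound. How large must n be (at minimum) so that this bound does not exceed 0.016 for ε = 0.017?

Need 2·17·exp(−2nε²) ≤ 0.016, i.e. exp(−2nε²) ≤ 0.016/34.
So 2nε² ≥ ln(34/0.016) = 7.661527.
Hence n ≥ 7.661527/(2·0.017²) = 13255.237.
The smallest integer n is 13256.

13256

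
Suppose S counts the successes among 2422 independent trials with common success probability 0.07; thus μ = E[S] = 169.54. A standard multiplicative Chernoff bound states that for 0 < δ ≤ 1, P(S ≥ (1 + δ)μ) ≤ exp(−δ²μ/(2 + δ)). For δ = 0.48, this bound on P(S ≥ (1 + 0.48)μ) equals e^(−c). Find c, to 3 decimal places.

15.751

c = δ²μ/(2 + δ) = 0.48²·169.54/(2 + 0.48) = 15.7508.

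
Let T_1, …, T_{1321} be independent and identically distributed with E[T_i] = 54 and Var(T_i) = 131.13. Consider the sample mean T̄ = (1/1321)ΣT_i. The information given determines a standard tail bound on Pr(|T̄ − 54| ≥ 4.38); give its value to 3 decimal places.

0.005

With mean and variance of each term known, Chebyshev's inequality bounds the deviation of the sum (or sample mean).
Var(T̄) = Var(T_i)/n = 131.13/1321 = 0.099266.
Chebyshev: Pr(|T̄ − 54| ≥ 4.38) ≤ Var(T̄)/(4.38)² = 131.13/(1321·4.38²) = 0.0052.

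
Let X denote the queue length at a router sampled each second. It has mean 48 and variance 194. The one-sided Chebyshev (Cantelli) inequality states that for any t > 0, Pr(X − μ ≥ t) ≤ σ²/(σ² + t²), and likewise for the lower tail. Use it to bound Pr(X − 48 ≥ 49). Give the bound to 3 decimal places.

0.075

Here σ² = 194 and t = 49, so σ² + t² = 2595.
Cantelli's bound: 194/2595 = 0.0748.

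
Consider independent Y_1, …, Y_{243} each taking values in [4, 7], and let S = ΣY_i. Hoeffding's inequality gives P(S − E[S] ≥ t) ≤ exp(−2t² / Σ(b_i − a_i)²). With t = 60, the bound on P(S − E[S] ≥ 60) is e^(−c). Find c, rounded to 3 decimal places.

Σ(b_i − a_i)² = 243·(3)² = 2187.
c = 2t²/2187 = 2·60²/2187 = 3.2922.

3.292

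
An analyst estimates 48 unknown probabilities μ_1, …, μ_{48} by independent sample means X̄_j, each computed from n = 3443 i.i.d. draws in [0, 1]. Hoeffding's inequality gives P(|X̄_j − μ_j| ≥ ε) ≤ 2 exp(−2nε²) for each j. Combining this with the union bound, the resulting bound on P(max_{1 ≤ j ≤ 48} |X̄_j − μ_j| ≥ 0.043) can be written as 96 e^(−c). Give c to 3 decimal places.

12.732

Union bound over the 48 events: P(max_{1 ≤ j ≤ 48} |X̄_j − μ_j| ≥ 0.043) ≤ 48·2·exp(−2nε²) = 96 exp(−2·3443·0.043²).
So c = 2·3443·0.043² = 12.7322.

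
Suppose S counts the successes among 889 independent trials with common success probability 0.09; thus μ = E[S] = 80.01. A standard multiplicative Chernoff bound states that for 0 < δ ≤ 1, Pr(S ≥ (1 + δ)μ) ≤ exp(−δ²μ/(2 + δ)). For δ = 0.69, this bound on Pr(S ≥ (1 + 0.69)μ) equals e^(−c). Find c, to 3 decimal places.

14.161

c = δ²μ/(2 + δ) = 0.69²·80.01/(2 + 0.69) = 14.1609.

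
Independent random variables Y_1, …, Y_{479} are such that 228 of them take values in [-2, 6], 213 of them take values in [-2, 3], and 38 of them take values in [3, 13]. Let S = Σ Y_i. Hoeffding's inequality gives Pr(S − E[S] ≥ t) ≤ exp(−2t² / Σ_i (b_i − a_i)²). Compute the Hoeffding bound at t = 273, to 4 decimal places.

0.0019

Σ(b_i − a_i)² = 228·8² + 213·5² + 38·10² = 23717.
Exponent = 2·273² / 23717 = 6.28486.
Bound = exp(−6.28486) = 0.00186.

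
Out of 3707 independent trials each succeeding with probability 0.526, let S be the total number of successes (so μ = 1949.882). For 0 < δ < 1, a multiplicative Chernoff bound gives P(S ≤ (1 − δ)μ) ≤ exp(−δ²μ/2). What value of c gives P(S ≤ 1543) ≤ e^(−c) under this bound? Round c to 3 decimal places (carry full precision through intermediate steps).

42.452

Write 1543 = (1 − δ)μ, so δ = 1 − 1543/1949.882 = 0.2086701…
Then the exponent is δ²μ/2 = (μ − 1543)²/(2μ) = 42.452046.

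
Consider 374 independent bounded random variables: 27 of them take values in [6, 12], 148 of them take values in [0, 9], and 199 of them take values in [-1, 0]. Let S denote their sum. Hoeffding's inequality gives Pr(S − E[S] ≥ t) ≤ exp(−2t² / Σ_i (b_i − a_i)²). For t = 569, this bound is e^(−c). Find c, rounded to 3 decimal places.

49.208

Σ(b_i − a_i)² = 27·6² + 148·9² + 199·1² = 13159.
c = 2t² / 13159 = 2·569² / 13159 = 49.2075.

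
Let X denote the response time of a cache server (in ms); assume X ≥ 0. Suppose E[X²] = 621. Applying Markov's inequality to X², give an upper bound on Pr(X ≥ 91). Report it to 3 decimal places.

0.075

Since X ≥ 0, the event {X ≥ 91} is the same as {X² ≥ 8281}.
Markov's inequality applied to X² gives Pr(X² ≥ 8281) ≤ E[X²]/8281 = 621/8281 = 0.0750.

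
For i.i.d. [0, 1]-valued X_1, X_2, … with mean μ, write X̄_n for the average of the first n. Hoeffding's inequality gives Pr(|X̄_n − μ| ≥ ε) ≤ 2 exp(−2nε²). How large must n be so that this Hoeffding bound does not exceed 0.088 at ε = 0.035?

1275

Require 2·exp(−2nε²) ≤ 0.088, i.e. 2nε² ≥ ln(2/0.088) = 3.123566.
So n ≥ 3.123566 / (2·0.035²) = 1274.925.
The smallest integer n is 1275.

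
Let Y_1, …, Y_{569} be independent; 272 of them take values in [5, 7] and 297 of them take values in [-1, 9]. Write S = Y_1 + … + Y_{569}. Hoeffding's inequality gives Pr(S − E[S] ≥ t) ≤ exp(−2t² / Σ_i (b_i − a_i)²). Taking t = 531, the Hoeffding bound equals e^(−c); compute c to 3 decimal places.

Σ(b_i − a_i)² = 272·2² + 297·10² = 30788.
c = 2t² / 30788 = 2·531² / 30788 = 18.3163.

18.316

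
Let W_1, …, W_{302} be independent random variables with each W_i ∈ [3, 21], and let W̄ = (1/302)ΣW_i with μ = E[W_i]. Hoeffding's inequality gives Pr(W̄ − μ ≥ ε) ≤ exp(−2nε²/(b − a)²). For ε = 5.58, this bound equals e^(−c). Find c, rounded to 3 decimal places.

c = 2nε²/(b − a)² = 2·302·5.58² / 18² = 58.0444.

58.044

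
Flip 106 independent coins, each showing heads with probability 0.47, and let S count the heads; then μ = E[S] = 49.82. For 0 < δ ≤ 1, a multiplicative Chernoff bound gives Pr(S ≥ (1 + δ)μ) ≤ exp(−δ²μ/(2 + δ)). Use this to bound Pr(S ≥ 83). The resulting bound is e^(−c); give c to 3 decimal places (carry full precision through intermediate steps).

Write 83 = (1 + δ)μ, so δ = 83/49.82 − 1 = 0.6659976…
Then the exponent is δ²μ/(2 + δ) = (83 − μ)² / (μ·(2 + δ)) = 8.288755.

8.289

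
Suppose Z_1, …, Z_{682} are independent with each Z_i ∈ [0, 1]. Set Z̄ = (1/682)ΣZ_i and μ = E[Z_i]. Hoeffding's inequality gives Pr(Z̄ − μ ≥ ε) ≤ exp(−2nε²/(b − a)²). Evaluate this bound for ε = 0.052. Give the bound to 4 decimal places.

0.0250

Exponent: 2nε²/(b − a)² = 2·682·0.052² / 1² = 3.68826.
Bound = exp(−3.68826) = 0.02502.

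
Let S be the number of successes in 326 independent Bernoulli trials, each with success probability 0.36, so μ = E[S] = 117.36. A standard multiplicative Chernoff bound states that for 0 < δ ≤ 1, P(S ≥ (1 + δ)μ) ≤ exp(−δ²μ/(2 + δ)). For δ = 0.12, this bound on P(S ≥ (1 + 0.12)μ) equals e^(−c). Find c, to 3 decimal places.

c = δ²μ/(2 + δ) = 0.12²·117.36/(2 + 0.12) = 0.7972.

0.797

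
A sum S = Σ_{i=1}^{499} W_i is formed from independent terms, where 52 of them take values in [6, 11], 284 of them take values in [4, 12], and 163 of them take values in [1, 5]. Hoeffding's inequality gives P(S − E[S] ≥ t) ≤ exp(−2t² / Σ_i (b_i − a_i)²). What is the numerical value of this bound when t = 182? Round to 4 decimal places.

Σ(b_i − a_i)² = 52·5² + 284·8² + 163·4² = 22084.
Exponent = 2·182² / 22084 = 2.99982.
Bound = exp(−2.99982) = 0.04980.

0.0498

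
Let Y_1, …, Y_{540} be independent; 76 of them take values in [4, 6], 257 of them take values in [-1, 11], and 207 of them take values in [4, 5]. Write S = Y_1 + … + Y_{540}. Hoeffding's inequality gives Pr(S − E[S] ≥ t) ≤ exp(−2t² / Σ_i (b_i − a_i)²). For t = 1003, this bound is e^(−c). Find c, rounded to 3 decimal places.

53.627

Σ(b_i − a_i)² = 76·2² + 257·12² + 207·1² = 37519.
c = 2t² / 37519 = 2·1003² / 37519 = 53.6266.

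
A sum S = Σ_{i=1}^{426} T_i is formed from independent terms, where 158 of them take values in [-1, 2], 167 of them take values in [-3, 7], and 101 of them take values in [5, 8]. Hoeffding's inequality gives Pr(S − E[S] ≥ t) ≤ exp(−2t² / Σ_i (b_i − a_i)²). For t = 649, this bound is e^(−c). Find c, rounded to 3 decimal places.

44.265

Σ(b_i − a_i)² = 158·3² + 167·10² + 101·3² = 19031.
c = 2t² / 19031 = 2·649² / 19031 = 44.2647.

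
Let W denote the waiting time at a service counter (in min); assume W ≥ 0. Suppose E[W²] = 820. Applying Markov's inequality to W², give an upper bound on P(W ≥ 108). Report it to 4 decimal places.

Since W ≥ 0, the event {W ≥ 108} is the same as {W² ≥ 11664}.
Markov's inequality applied to W² gives P(W² ≥ 11664) ≤ E[W²]/11664 = 820/11664 = 0.0703.

0.0703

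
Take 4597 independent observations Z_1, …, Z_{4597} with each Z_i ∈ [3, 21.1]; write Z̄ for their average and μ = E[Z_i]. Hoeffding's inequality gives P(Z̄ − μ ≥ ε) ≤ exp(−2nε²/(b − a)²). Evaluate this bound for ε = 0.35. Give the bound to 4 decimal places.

Exponent: 2nε²/(b − a)² = 2·4597·0.35² / 18.1² = 3.43782.
Bound = exp(−3.43782) = 0.03213.

0.0321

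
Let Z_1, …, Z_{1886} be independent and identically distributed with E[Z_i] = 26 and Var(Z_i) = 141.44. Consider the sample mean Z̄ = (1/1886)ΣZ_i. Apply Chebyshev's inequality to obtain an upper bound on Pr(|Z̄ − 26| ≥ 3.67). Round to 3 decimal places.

Var(Z̄) = Var(Z_i)/n = 141.44/1886 = 0.074995.
Chebyshev: Pr(|Z̄ − 26| ≥ 3.67) ≤ Var(Z̄)/(3.67)² = 141.44/(1886·3.67²) = 0.0056.

0.006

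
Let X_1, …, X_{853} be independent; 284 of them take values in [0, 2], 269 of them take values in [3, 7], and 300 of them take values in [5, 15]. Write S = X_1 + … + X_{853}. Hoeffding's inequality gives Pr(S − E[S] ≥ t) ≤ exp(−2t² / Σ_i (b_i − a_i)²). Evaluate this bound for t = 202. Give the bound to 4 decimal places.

0.1000

Σ(b_i − a_i)² = 284·2² + 269·4² + 300·10² = 35440.
Exponent = 2·202² / 35440 = 2.30271.
Bound = exp(−2.30271) = 0.09999.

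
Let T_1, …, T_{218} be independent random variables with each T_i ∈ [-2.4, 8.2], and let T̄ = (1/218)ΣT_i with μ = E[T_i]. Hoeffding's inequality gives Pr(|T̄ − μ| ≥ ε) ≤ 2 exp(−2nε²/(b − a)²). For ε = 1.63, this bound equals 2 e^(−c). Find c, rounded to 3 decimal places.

c = 2nε²/(b − a)² = 2·218·1.63² / 10.6² = 10.3098.

10.310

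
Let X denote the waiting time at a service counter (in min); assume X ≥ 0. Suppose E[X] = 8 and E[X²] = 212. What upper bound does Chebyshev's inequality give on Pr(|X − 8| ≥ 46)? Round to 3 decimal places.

0.070

Var(X) = E[X²] − (E[X])² = 212 − 64 = 148.
Chebyshev's inequality: Pr(|X − μ| ≥ t) ≤ Var(X)/t² = 148/2116 = 0.0699.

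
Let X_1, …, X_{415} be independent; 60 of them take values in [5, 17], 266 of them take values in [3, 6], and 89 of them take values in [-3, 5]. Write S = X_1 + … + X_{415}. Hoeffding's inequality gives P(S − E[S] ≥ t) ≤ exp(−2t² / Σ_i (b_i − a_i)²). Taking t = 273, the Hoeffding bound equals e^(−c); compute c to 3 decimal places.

Σ(b_i − a_i)² = 60·12² + 266·3² + 89·8² = 16730.
c = 2t² / 16730 = 2·273² / 16730 = 8.9096.

8.910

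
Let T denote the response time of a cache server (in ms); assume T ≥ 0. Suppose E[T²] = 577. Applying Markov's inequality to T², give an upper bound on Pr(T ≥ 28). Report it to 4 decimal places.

0.7360

Since T ≥ 0, the event {T ≥ 28} is the same as {T² ≥ 784}.
Markov's inequality applied to T² gives Pr(T² ≥ 784) ≤ E[T²]/784 = 577/784 = 0.7360.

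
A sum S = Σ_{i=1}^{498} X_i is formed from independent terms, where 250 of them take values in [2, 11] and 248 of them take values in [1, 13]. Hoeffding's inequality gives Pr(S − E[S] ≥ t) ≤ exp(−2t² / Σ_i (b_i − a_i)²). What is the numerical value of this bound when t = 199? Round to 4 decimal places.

0.2429

Σ(b_i − a_i)² = 250·9² + 248·12² = 55962.
Exponent = 2·199² / 55962 = 1.41528.
Bound = exp(−1.41528) = 0.24286.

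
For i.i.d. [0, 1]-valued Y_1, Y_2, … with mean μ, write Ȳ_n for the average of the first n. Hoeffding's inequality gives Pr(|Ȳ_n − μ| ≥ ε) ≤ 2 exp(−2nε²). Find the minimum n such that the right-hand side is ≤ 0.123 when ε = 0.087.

185

Require 2·exp(−2nε²) ≤ 0.123, i.e. 2nε² ≥ ln(2/0.123) = 2.788718.
So n ≥ 2.788718 / (2·0.087²) = 184.220.
The smallest integer n is 185.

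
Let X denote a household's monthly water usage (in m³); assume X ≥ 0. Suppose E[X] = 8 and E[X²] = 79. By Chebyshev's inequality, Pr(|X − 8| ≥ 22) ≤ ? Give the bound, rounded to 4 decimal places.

Var(X) = E[X²] − (E[X])² = 79 − 64 = 15.
Chebyshev's inequality: Pr(|X − μ| ≥ t) ≤ Var(X)/t² = 15/484 = 0.0310.

0.0310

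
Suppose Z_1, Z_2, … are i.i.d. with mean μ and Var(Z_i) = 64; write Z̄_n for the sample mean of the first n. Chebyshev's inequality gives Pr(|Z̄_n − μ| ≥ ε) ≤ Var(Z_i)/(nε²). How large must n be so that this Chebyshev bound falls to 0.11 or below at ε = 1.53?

249

Require 64/(n·1.53²) ≤ 0.11, i.e. n ≥ 64/(0.11·1.53²) = 248.545.
The smallest integer n is 249.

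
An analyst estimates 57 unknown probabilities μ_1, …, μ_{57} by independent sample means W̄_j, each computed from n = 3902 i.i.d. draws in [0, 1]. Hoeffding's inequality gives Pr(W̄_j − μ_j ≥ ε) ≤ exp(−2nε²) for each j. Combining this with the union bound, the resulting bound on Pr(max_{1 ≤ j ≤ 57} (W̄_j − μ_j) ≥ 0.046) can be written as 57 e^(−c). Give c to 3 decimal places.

16.513

Union bound over the 57 events: Pr(max_{1 ≤ j ≤ 57} (W̄_j − μ_j) ≥ 0.046) ≤ 57·exp(−2nε²) = 57 exp(−2·3902·0.046²).
So c = 2·3902·0.046² = 16.5133.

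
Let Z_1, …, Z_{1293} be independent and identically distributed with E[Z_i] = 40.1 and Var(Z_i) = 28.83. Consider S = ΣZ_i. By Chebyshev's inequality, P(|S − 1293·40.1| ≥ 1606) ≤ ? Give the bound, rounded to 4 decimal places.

Var(S) = n·Var(Z_i) = 1293·28.83 = 37277.19.
Chebyshev: P(|S − 1293·40.1| ≥ 1606) ≤ Var(S)/1606² = 37277.19/2579236 = 0.0145.

0.0145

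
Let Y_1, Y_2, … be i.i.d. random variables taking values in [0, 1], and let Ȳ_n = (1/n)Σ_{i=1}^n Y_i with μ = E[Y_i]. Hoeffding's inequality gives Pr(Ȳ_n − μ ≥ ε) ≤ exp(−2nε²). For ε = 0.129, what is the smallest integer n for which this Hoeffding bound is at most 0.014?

129

Require exp(−2nε²) ≤ 0.014, i.e. 2nε² ≥ ln(1/0.014) = 4.268698.
So n ≥ 4.268698 / (2·0.129²) = 128.258.
The smallest integer n is 129.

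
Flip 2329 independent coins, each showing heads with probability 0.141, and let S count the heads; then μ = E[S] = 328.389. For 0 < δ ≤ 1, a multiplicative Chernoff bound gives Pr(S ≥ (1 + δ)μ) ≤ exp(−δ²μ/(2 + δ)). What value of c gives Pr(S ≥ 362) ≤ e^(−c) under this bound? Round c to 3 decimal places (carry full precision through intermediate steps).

Write 362 = (1 + δ)μ, so δ = 362/328.389 − 1 = 0.1023512…
Then the exponent is δ²μ/(2 + δ) = (362 − μ)² / (μ·(2 + δ)) = 1.636323.

1.636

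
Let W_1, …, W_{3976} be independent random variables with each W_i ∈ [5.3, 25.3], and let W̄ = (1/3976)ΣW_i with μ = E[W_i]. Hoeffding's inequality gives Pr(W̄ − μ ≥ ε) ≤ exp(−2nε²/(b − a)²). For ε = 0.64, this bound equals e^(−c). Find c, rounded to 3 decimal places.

8.143

c = 2nε²/(b − a)² = 2·3976·0.64² / 20² = 8.1428.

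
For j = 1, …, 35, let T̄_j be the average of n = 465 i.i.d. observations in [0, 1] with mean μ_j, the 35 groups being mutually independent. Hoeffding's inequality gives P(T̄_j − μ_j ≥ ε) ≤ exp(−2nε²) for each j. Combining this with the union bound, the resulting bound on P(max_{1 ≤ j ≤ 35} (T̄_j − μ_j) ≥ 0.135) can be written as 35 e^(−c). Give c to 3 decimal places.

16.949

Union bound over the 35 events: P(max_{1 ≤ j ≤ 35} (T̄_j − μ_j) ≥ 0.135) ≤ 35·exp(−2nε²) = 35 exp(−2·465·0.135²).
So c = 2·465·0.135² = 16.9492.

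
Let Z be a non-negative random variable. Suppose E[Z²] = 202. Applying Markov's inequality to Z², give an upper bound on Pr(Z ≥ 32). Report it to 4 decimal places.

0.1973

Since Z ≥ 0, the event {Z ≥ 32} is the same as {Z² ≥ 1024}.
Markov's inequality applied to Z² gives Pr(Z² ≥ 1024) ≤ E[Z²]/1024 = 202/1024 = 0.1973.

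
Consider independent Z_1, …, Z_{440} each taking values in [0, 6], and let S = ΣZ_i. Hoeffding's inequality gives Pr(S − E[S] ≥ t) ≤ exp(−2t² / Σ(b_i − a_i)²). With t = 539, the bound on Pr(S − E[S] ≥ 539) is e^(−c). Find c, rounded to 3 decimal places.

Σ(b_i − a_i)² = 440·(6)² = 15840.
c = 2t²/15840 = 2·539²/15840 = 36.6819.

36.682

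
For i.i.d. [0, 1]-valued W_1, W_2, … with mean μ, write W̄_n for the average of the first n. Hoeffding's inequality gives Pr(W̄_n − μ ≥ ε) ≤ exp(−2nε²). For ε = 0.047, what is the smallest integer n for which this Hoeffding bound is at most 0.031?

787

Require exp(−2nε²) ≤ 0.031, i.e. 2nε² ≥ ln(1/0.031) = 3.473768.
So n ≥ 3.473768 / (2·0.047²) = 786.276.
The smallest integer n is 787.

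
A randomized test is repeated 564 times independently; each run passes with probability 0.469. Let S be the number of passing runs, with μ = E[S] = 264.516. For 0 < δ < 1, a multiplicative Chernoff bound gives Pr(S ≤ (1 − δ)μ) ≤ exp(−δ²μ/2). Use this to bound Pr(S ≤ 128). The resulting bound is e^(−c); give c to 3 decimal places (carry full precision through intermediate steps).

Write 128 = (1 − δ)μ, so δ = 1 − 128/264.516 = 0.5160973…
Then the exponent is δ²μ/2 = (μ − 128)²/(2μ) = 35.227771.

35.228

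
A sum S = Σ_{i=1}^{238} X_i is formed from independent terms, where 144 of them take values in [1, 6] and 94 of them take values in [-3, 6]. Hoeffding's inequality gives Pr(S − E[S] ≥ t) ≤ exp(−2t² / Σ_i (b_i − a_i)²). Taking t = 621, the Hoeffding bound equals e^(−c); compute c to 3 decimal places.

68.778

Σ(b_i − a_i)² = 144·5² + 94·9² = 11214.
c = 2t² / 11214 = 2·621² / 11214 = 68.7785.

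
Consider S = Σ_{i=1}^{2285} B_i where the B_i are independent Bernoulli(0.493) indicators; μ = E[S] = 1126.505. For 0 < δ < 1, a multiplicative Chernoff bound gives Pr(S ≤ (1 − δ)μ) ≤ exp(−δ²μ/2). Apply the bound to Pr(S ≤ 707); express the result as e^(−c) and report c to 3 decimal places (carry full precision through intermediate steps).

Write 707 = (1 − δ)μ, so δ = 1 − 707/1126.505 = 0.3723952…
Then the exponent is δ²μ/2 = (μ − 707)²/(2μ) = 78.110814.

78.111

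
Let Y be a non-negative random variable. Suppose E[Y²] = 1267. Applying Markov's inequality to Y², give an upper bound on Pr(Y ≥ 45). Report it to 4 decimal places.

0.6257

Since Y ≥ 0, the event {Y ≥ 45} is the same as {Y² ≥ 2025}.
Markov's inequality applied to Y² gives Pr(Y² ≥ 2025) ≤ E[Y²]/2025 = 1267/2025 = 0.6257.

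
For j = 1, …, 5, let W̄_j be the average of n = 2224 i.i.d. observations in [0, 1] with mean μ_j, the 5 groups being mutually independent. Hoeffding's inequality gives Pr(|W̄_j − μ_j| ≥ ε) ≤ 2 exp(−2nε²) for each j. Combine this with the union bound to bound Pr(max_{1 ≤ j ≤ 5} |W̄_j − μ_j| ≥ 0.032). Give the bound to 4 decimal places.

0.1052

Per-experiment Hoeffding bound: 2·exp(−2·2224·0.032²) = 2·exp(−4.55475) = 0.021034.
Union bound over 5 events: 5·0.021034 = 0.10517.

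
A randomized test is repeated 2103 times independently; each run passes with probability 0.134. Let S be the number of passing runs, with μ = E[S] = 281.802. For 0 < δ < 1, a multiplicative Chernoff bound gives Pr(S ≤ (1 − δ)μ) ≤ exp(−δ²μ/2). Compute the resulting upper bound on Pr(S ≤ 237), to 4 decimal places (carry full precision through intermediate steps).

0.0284

Write 237 = (1 − δ)μ, so δ = 1 − 237/281.802 = 0.158984…
Then the exponent is δ²μ/2 = (μ − 237)²/(2μ) = 3.561400.
Bound = exp(−3.561400) = 0.02840.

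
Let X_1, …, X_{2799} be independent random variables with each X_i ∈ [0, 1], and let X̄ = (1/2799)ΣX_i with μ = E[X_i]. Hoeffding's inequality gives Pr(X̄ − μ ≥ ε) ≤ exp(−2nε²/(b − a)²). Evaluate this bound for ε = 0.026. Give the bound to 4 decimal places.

0.0227

Exponent: 2nε²/(b − a)² = 2·2799·0.026² / 1² = 3.78425.
Bound = exp(−3.78425) = 0.02273.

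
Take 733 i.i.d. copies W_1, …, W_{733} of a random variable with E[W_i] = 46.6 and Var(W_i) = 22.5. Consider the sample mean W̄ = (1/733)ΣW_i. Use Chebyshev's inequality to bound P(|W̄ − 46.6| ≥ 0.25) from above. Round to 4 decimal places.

Var(W̄) = Var(W_i)/n = 22.5/733 = 0.030696.
Chebyshev: P(|W̄ − 46.6| ≥ 0.25) ≤ Var(W̄)/(0.25)² = 22.5/(733·0.25²) = 0.4911.

0.4911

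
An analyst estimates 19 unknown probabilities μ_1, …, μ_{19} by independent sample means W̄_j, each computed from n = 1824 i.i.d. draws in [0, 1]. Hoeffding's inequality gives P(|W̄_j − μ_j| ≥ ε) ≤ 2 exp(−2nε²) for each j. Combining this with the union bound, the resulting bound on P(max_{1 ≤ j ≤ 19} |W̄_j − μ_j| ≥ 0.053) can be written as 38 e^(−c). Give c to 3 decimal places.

Union bound over the 19 events: P(max_{1 ≤ j ≤ 19} |W̄_j − μ_j| ≥ 0.053) ≤ 19·2·exp(−2nε²) = 38 exp(−2·1824·0.053²).
So c = 2·1824·0.053² = 10.2472.

10.247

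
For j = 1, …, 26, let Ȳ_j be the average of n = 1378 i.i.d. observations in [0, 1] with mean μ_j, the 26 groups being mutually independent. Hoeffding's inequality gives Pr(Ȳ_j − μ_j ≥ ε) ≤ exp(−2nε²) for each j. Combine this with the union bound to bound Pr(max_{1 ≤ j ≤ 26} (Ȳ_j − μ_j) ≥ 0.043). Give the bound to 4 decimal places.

0.1592

Per-experiment Hoeffding bound: exp(−2·1378·0.043²) = exp(−5.09584) = 0.0061221.
Union bound over 26 events: 26·0.0061221 = 0.15918.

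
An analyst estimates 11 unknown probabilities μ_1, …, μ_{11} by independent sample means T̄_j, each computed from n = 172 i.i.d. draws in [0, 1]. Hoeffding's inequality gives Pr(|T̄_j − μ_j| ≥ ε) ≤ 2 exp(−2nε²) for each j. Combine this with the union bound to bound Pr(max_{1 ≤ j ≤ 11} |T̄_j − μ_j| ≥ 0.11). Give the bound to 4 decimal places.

Per-experiment Hoeffding bound: 2·exp(−2·172·0.11²) = 2·exp(−4.16240) = 0.03114.
Union bound over 11 events: 11·0.03114 = 0.34254.

0.3425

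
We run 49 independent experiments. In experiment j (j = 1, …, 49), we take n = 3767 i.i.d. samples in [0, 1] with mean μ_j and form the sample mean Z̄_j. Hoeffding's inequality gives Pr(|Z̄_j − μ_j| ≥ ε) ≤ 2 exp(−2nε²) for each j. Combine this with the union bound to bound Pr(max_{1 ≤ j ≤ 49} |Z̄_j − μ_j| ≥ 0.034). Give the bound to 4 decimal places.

0.0162

Per-experiment Hoeffding bound: 2·exp(−2·3767·0.034²) = 2·exp(−8.70930) = 0.00033009.
Union bound over 49 events: 49·0.00033009 = 0.01617.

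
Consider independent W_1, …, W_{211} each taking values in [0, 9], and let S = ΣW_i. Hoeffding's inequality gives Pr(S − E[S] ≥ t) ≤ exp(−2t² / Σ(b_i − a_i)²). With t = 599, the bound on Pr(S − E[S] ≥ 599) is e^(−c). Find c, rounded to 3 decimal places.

41.987

Σ(b_i − a_i)² = 211·(9)² = 17091.
c = 2t²/17091 = 2·599²/17091 = 41.9871.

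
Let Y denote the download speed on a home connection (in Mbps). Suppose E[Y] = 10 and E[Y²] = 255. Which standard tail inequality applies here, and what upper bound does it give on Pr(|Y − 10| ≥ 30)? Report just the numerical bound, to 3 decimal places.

The first two moments determine the variance, so Chebyshev's inequality is the sharpest standard bound available.
Var(Y) = E[Y²] − (E[Y])² = 255 − 100 = 155.
Chebyshev's inequality: Pr(|Y − μ| ≥ t) ≤ Var(Y)/t² = 155/900 = 0.1722.

0.172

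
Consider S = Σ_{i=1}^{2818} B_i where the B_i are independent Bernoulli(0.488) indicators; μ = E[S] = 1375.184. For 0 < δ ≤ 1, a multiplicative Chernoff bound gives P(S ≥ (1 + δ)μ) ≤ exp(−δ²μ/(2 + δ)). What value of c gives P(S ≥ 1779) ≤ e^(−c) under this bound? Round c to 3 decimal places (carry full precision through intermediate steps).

Write 1779 = (1 + δ)μ, so δ = 1779/1375.184 − 1 = 0.2936451…
Then the exponent is δ²μ/(2 + δ) = (1779 − μ)² / (μ·(2 + δ)) = 51.698747.

51.699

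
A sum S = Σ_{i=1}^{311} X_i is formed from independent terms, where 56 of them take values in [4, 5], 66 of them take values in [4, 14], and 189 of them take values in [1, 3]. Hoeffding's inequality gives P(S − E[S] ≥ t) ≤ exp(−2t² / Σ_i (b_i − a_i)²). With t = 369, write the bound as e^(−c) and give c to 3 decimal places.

Σ(b_i − a_i)² = 56·1² + 66·10² + 189·2² = 7412.
c = 2t² / 7412 = 2·369² / 7412 = 36.7407.

36.741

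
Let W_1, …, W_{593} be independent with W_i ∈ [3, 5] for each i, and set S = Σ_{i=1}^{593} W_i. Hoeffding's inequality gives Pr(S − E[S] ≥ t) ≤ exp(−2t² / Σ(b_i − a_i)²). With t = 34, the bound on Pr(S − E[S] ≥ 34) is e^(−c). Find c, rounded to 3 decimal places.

Σ(b_i − a_i)² = 593·(2)² = 2372.
c = 2t²/2372 = 2·34²/2372 = 0.9747.

0.975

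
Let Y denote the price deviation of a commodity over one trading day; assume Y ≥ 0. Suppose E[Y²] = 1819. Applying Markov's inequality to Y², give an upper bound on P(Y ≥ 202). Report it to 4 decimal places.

Since Y ≥ 0, the event {Y ≥ 202} is the same as {Y² ≥ 40804}.
Markov's inequality applied to Y² gives P(Y² ≥ 40804) ≤ E[Y²]/40804 = 1819/40804 = 0.0446.

0.0446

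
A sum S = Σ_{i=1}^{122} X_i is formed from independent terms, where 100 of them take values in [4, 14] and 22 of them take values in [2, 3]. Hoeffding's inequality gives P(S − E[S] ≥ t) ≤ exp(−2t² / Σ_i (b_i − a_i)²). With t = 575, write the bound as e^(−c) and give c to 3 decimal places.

65.980

Σ(b_i − a_i)² = 100·10² + 22·1² = 10022.
c = 2t² / 10022 = 2·575² / 10022 = 65.9798.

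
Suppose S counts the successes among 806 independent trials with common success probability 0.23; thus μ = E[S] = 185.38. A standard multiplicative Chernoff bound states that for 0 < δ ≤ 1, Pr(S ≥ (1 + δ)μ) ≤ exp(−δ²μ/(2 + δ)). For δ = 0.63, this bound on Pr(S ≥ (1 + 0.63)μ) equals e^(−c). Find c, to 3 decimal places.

27.976

c = δ²μ/(2 + δ) = 0.63²·185.38/(2 + 0.63) = 27.9762.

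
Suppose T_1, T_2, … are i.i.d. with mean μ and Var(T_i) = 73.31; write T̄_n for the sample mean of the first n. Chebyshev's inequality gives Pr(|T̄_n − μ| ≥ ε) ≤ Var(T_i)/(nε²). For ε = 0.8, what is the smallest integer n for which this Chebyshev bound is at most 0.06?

1910

Require 73.31/(n·0.8²) ≤ 0.06, i.e. n ≥ 73.31/(0.06·0.8²) = 1909.115.
The smallest integer n is 1910.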